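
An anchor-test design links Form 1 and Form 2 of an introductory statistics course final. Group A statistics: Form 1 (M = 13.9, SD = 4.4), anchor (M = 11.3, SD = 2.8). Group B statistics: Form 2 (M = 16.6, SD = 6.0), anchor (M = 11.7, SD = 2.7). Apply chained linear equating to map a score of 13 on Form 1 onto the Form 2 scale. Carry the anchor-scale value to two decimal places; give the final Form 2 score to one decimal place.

Form 1 → anchor (Group A): v = (2.8/4.4)(13 − 13.9) + 11.3 = 10.73
anchor → Form 2 (Group B): y = (6.0/2.7)(10.73 − 11.7) + 16.6 = 14.4

14.4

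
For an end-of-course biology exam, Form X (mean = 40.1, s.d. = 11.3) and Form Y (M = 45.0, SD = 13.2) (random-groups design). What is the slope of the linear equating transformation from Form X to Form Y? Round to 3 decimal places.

1.168

A = SD_Y / SD_X = 13.2 / 11.3 = 1.168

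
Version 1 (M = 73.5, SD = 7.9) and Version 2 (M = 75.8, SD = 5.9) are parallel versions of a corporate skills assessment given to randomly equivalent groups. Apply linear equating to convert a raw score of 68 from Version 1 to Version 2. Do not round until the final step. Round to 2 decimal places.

Linear equating: y = (SD_Y/SD_X)(x − M_X) + M_Y
y = (5.9/7.9)(68 − 73.5) + 75.8
y = 0.746835 × -5.5 + 75.8 = -4.1076 + 75.8 = 71.69

71.69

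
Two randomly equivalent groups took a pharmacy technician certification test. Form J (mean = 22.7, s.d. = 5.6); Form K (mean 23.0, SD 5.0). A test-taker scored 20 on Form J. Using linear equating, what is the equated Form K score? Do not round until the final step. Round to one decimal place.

20.6

Linear equating: y = (SD_Y/SD_X)(x − M_X) + M_Y
y = (5.0/5.6)(20 − 22.7) + 23.0
y = 0.892857 × -2.7 + 23.0 = -2.4107 + 23.0 = 20.6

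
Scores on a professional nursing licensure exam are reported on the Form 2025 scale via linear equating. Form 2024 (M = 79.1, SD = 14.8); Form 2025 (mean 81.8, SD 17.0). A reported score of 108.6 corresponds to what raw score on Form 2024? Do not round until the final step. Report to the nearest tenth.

102.4

Invert y = (SD_Y/SD_X)(x − M_X) + M_Y:
x = (SD_X/SD_Y)(y − M_Y) + M_X = (14.8/17.0)(108.6 − 81.8) + 79.1
x = 0.870588 × 26.800 + 79.1 = 102.4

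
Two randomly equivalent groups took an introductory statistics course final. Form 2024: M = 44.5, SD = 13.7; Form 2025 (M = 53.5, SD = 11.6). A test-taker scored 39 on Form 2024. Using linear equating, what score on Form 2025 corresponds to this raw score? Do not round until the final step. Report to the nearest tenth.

48.8

Linear equating: y = (SD_Y/SD_X)(x − M_X) + M_Y
y = (11.6/13.7)(39 − 44.5) + 53.5
y = 0.846715 × -5.5 + 53.5 = -4.6569 + 53.5 = 48.8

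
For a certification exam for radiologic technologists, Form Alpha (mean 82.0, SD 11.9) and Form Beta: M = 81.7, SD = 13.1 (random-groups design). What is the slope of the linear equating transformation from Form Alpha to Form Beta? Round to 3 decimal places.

1.101

A = SD_Y / SD_X = 13.1 / 11.9 = 1.101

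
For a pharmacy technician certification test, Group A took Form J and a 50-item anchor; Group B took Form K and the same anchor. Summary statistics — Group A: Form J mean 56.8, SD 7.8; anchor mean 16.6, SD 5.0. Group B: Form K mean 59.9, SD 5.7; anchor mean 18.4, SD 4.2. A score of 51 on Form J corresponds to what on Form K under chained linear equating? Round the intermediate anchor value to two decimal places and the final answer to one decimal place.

Form J → anchor (Group A): v = (5.0/7.8)(51 − 56.8) + 16.6 = 12.88
anchor → Form K (Group B): y = (5.7/4.2)(12.88 − 18.4) + 59.9 = 52.4

52.4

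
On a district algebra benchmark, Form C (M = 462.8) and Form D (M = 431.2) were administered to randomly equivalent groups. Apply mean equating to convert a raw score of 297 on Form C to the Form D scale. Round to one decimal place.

Mean equating: y = x + (M_Y − M_X) = 297 + (431.2 − 462.8) = 265.4

265.4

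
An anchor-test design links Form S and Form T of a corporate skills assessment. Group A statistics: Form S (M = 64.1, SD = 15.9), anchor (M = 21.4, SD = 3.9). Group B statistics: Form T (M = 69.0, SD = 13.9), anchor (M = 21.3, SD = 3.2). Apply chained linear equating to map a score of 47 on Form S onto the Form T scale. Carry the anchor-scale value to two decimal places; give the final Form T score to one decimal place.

Form S → anchor (Group A): v = (3.9/15.9)(47 − 64.1) + 21.4 = 17.21
anchor → Form T (Group B): y = (13.9/3.2)(17.21 − 21.3) + 69.0 = 51.2

51.2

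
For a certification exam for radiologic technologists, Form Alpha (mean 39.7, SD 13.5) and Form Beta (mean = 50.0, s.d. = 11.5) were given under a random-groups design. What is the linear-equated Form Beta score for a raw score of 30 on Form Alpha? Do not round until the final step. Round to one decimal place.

Linear equating: y = (SD_Y/SD_X)(x − M_X) + M_Y
y = (11.5/13.5)(30 − 39.7) + 50.0
y = 0.851852 × -9.7 + 50.0 = -8.2630 + 50.0 = 41.7

41.7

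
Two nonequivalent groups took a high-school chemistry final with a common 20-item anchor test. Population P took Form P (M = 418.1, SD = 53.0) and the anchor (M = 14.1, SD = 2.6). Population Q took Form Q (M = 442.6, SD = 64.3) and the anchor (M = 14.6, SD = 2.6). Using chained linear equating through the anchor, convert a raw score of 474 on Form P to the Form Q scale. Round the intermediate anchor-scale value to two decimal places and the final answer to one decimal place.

Form P → anchor (Population P): v = (2.6/53.0)(474 − 418.1) + 14.1 = 16.84
anchor → Form Q (Population Q): y = (64.3/2.6)(16.84 − 14.6) + 442.6 = 498.0

498.0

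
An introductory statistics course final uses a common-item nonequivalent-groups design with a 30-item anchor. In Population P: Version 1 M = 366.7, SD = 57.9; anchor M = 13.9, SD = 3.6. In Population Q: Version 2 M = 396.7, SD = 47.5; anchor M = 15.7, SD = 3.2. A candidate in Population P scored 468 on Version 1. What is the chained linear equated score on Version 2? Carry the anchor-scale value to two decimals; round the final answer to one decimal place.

Version 1 → anchor (Population P): v = (3.6/57.9)(468 − 366.7) + 13.9 = 20.20
anchor → Version 2 (Population Q): y = (47.5/3.2)(20.20 − 15.7) + 396.7 = 463.5

463.5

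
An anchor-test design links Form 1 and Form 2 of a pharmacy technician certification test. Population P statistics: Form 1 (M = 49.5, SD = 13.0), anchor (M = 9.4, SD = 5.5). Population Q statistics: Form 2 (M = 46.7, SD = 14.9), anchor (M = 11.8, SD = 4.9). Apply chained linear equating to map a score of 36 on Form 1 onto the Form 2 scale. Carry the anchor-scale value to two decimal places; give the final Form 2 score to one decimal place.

Form 1 → anchor (Population P): v = (5.5/13.0)(36 − 49.5) + 9.4 = 3.69
anchor → Form 2 (Population Q): y = (14.9/4.9)(3.69 − 11.8) + 46.7 = 22.0

22.0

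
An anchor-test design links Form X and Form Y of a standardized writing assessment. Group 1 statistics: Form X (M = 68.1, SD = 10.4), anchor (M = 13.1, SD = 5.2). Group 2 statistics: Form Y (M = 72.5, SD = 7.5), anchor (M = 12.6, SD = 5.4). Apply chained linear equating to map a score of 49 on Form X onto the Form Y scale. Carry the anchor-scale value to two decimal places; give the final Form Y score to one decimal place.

59.9

Form X → anchor (Group 1): v = (5.2/10.4)(49 − 68.1) + 13.1 = 3.55
anchor → Form Y (Group 2): y = (7.5/5.4)(3.55 − 12.6) + 72.5 = 59.9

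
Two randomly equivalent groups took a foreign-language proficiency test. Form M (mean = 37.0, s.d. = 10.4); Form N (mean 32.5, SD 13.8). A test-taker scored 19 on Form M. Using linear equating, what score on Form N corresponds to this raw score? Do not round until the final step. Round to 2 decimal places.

Linear equating: y = (SD_Y/SD_X)(x − M_X) + M_Y
y = (13.8/10.4)(19 − 37.0) + 32.5
y = 1.326923 × -18.0 + 32.5 = -23.8846 + 32.5 = 8.62

8.62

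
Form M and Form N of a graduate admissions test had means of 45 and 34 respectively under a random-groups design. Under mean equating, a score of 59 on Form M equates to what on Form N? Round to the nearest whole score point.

48

Mean equating: y = x + (M_Y − M_X) = 59 + (34 − 45) = 48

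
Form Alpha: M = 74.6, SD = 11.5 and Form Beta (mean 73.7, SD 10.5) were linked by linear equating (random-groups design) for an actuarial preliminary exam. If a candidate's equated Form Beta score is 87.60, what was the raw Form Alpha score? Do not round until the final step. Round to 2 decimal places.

Invert y = (SD_Y/SD_X)(x − M_X) + M_Y:
x = (SD_X/SD_Y)(y − M_Y) + M_X = (11.5/10.5)(87.60 − 73.7) + 74.6
x = 1.095238 × 13.900 + 74.6 = 89.82

89.82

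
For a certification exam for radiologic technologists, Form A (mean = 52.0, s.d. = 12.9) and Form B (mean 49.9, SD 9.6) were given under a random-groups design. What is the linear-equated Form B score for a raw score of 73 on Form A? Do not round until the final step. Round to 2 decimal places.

65.53

Linear equating: y = (SD_Y/SD_X)(x − M_X) + M_Y
y = (9.6/12.9)(73 − 52.0) + 49.9
y = 0.744186 × 21.0 + 49.9 = 15.6279 + 49.9 = 65.53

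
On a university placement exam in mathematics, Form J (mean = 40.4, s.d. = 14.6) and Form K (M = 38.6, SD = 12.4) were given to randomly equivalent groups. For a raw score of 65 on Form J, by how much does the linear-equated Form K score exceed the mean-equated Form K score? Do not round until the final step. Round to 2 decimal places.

-3.71

Mean-equated: 65 + (38.6 − 40.4) = 63.20
Linear-equated: (12.4/14.6)(65 − 40.4) + 38.6 = 59.493
Difference = 59.493 − 63.20 = -3.71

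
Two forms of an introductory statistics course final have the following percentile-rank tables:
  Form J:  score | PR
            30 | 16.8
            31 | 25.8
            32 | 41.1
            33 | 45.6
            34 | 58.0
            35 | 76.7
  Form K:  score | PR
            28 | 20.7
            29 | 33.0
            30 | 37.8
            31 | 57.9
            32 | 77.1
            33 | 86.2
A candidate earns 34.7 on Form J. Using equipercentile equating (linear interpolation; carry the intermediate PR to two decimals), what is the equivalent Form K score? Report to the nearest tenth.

PR of 34.7 on Form J: 58.0 + (34.7 − 34)/(35 − 34) × (76.7 − 58.0) = 71.09
On Form K, PR 71.09 falls between score 31 (PR 57.9) and 32 (PR 77.1).
Interpolate: 31 + (71.09 − 57.9)/(77.1 − 57.9) × (32 − 31) = 31.7

31.7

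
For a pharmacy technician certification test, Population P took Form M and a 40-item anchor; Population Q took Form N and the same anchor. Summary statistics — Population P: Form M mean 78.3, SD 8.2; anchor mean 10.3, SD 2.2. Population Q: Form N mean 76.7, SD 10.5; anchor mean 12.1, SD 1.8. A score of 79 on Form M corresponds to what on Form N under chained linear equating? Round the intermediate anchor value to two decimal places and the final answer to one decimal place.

Form M → anchor (Population P): v = (2.2/8.2)(79 − 78.3) + 10.3 = 10.49
anchor → Form N (Population Q): y = (10.5/1.8)(10.49 − 12.1) + 76.7 = 67.3

67.3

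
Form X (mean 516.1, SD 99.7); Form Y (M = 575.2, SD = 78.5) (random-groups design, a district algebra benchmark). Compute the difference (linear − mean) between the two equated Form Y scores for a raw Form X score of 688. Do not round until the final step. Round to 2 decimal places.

Mean-equated: 688 + (575.2 − 516.1) = 747.10
Linear-equated: (78.5/99.7)(688 − 516.1) + 575.2 = 710.548
Difference = 710.548 − 747.10 = -36.55

-36.55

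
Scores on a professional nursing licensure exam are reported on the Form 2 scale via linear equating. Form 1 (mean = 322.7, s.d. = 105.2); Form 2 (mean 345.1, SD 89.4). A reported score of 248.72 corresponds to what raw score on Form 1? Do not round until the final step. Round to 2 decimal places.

209.29

Invert y = (SD_Y/SD_X)(x − M_X) + M_Y:
x = (SD_X/SD_Y)(y − M_Y) + M_X = (105.2/89.4)(248.72 − 345.1) + 322.7
x = 1.176734 × -96.380 + 322.7 = 209.29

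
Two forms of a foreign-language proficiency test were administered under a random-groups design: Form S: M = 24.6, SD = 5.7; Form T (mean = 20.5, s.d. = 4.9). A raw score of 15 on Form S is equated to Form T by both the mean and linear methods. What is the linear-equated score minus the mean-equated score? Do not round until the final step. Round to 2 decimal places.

1.35

Mean-equated: 15 + (20.5 − 24.6) = 10.90
Linear-equated: (4.9/5.7)(15 − 24.6) + 20.5 = 12.247
Difference = 12.247 − 10.90 = 1.35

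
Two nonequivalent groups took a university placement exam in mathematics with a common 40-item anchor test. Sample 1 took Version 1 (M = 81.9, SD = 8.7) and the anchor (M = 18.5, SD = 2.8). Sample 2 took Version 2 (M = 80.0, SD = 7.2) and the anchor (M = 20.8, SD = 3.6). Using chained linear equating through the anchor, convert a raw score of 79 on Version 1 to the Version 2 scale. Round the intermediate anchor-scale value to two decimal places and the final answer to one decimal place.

73.5

Version 1 → anchor (Sample 1): v = (2.8/8.7)(79 − 81.9) + 18.5 = 17.57
anchor → Version 2 (Sample 2): y = (7.2/3.6)(17.57 − 20.8) + 80.0 = 73.5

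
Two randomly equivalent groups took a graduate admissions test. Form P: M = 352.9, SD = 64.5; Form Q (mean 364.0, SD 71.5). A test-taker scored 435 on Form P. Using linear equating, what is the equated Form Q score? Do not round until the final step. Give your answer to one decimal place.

Linear equating: y = (SD_Y/SD_X)(x − M_X) + M_Y
y = (71.5/64.5)(435 − 352.9) + 364.0
y = 1.108527 × 82.1 + 364.0 = 91.0101 + 364.0 = 455.0

455.0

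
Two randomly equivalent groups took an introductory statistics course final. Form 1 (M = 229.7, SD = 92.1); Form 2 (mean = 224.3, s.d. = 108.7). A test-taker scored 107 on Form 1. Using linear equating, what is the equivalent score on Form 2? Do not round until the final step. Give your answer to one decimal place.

79.5

Linear equating: y = (SD_Y/SD_X)(x − M_X) + M_Y
y = (108.7/92.1)(107 − 229.7) + 224.3
y = 1.180239 × -122.7 + 224.3 = -144.8153 + 224.3 = 79.5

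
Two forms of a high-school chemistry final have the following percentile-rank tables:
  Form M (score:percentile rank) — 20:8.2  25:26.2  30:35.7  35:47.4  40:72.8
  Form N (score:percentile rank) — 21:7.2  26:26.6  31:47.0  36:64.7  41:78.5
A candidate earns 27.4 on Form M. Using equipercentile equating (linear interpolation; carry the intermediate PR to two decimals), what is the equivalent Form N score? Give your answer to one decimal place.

27.0

PR of 27.4 on Form M: 26.2 + (27.4 − 25)/(30 − 25) × (35.7 − 26.2) = 30.76
On Form N, PR 30.76 falls between score 26 (PR 26.6) and 31 (PR 47.0).
Interpolate: 26 + (30.76 − 26.6)/(47.0 − 26.6) × (31 − 26) = 27.0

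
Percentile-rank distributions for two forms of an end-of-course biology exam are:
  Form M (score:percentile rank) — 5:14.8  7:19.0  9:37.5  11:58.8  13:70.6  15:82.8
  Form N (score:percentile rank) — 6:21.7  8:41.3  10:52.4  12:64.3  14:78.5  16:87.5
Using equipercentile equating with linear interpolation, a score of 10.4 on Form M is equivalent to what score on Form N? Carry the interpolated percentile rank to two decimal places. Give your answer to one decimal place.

10.0

PR of 10.4 on Form M: 37.5 + (10.4 − 9)/(11 − 9) × (58.8 − 37.5) = 52.41
On Form N, PR 52.41 falls between score 10 (PR 52.4) and 12 (PR 64.3).
Interpolate: 10 + (52.41 − 52.4)/(64.3 − 52.4) × (12 − 10) = 10.0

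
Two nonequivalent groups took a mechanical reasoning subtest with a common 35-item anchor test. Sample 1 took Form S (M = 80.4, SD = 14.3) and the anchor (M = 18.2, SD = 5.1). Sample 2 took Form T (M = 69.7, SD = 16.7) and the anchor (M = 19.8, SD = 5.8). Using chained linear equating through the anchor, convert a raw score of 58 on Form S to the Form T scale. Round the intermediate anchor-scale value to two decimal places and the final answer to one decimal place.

42.1

Form S → anchor (Sample 1): v = (5.1/14.3)(58 − 80.4) + 18.2 = 10.21
anchor → Form T (Sample 2): y = (16.7/5.8)(10.21 − 19.8) + 69.7 = 42.1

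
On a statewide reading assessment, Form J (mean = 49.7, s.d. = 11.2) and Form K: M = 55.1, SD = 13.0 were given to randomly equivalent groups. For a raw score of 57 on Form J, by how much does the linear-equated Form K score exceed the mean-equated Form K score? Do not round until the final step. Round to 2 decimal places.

Mean-equated: 57 + (55.1 − 49.7) = 62.40
Linear-equated: (13.0/11.2)(57 − 49.7) + 55.1 = 63.573
Difference = 63.573 − 62.40 = 1.17

1.17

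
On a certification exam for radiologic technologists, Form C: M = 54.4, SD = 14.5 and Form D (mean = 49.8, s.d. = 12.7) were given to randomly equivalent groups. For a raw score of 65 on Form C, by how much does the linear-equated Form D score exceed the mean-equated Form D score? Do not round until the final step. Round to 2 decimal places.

Mean-equated: 65 + (49.8 − 54.4) = 60.40
Linear-equated: (12.7/14.5)(65 − 54.4) + 49.8 = 59.084
Difference = 59.084 − 60.40 = -1.32

-1.32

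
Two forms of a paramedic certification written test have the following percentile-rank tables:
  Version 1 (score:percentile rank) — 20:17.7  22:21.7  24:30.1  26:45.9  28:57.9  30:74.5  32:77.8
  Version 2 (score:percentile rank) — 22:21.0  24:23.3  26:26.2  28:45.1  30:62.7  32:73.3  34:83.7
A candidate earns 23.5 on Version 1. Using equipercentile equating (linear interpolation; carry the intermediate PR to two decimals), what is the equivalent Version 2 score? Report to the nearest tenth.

26.2

PR of 23.5 on Version 1: 21.7 + (23.5 − 22)/(24 − 22) × (30.1 − 21.7) = 28.00
On Version 2, PR 28.00 falls between score 26 (PR 26.2) and 28 (PR 45.1).
Interpolate: 26 + (28.00 − 26.2)/(45.1 − 26.2) × (28 − 26) = 26.2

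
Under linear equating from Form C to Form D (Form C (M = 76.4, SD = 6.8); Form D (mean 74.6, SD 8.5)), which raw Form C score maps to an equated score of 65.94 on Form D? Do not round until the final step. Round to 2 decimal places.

Invert y = (SD_Y/SD_X)(x − M_X) + M_Y:
x = (SD_X/SD_Y)(y − M_Y) + M_X = (6.8/8.5)(65.94 − 74.6) + 76.4
x = 0.800000 × -8.660 + 76.4 = 69.47

69.47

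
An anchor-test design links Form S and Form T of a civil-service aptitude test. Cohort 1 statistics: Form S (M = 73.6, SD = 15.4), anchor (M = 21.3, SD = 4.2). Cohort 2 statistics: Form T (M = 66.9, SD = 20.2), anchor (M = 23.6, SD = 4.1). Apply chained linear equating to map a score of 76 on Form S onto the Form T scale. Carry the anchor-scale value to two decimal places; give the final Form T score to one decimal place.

58.8

Form S → anchor (Cohort 1): v = (4.2/15.4)(76 − 73.6) + 21.3 = 21.95
anchor → Form T (Cohort 2): y = (20.2/4.1)(21.95 − 23.6) + 66.9 = 58.8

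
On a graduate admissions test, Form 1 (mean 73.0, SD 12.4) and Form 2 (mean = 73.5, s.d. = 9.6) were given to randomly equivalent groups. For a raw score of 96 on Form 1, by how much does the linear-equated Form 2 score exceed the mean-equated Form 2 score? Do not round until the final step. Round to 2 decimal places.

Mean-equated: 96 + (73.5 − 73.0) = 96.50
Linear-equated: (9.6/12.4)(96 − 73.0) + 73.5 = 91.306
Difference = 91.306 − 96.50 = -5.19

-5.19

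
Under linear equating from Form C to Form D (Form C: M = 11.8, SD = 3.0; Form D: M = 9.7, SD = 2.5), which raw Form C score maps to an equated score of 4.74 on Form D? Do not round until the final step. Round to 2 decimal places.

Invert y = (SD_Y/SD_X)(x − M_X) + M_Y:
x = (SD_X/SD_Y)(y − M_Y) + M_X = (3.0/2.5)(4.74 − 9.7) + 11.8
x = 1.200000 × -4.960 + 11.8 = 5.85

5.85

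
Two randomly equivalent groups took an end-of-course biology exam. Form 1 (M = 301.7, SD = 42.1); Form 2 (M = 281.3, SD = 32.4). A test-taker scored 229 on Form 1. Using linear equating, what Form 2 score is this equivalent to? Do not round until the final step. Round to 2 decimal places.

225.35

Linear equating: y = (SD_Y/SD_X)(x − M_X) + M_Y
y = (32.4/42.1)(229 − 301.7) + 281.3
y = 0.769596 × -72.7 + 281.3 = -55.9496 + 281.3 = 225.35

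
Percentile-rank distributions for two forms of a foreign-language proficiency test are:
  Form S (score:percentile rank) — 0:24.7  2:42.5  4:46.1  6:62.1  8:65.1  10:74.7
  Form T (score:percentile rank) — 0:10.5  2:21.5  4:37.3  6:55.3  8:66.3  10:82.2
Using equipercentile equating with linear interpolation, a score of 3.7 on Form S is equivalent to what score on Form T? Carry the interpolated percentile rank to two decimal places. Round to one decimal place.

4.9

PR of 3.7 on Form S: 42.5 + (3.7 − 2)/(4 − 2) × (46.1 − 42.5) = 45.56
On Form T, PR 45.56 falls between score 4 (PR 37.3) and 6 (PR 55.3).
Interpolate: 4 + (45.56 − 37.3)/(55.3 − 37.3) × (6 − 4) = 4.9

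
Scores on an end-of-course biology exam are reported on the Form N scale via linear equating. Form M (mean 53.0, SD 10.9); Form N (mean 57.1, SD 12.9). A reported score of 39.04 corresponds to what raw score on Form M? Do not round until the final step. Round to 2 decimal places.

Invert y = (SD_Y/SD_X)(x − M_X) + M_Y:
x = (SD_X/SD_Y)(y − M_Y) + M_X = (10.9/12.9)(39.04 − 57.1) + 53.0
x = 0.844961 × -18.060 + 53.0 = 37.74

37.74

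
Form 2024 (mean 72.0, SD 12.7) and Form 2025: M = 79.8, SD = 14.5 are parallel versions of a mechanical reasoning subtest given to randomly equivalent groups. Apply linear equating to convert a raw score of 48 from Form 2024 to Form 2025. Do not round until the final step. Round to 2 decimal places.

52.40

Linear equating: y = (SD_Y/SD_X)(x − M_X) + M_Y
y = (14.5/12.7)(48 − 72.0) + 79.8
y = 1.141732 × -24.0 + 79.8 = -27.4016 + 79.8 = 52.40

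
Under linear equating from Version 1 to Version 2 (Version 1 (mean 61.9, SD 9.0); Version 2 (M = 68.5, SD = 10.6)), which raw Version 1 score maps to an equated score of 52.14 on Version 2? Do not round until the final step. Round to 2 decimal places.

48.01

Invert y = (SD_Y/SD_X)(x − M_X) + M_Y:
x = (SD_X/SD_Y)(y − M_Y) + M_X = (9.0/10.6)(52.14 − 68.5) + 61.9
x = 0.849057 × -16.360 + 61.9 = 48.01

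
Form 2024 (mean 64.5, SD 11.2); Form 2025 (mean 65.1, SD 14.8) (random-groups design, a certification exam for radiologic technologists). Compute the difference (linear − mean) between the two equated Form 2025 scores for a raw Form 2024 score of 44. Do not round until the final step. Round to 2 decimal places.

-6.59

Mean-equated: 44 + (65.1 − 64.5) = 44.60
Linear-equated: (14.8/11.2)(44 − 64.5) + 65.1 = 38.011
Difference = 38.011 − 44.60 = -6.59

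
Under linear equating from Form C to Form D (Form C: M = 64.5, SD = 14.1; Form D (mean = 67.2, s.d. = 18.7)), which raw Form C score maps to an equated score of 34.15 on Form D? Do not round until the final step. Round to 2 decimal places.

Invert y = (SD_Y/SD_X)(x − M_X) + M_Y:
x = (SD_X/SD_Y)(y − M_Y) + M_X = (14.1/18.7)(34.15 − 67.2) + 64.5
x = 0.754011 × -33.050 + 64.5 = 39.58

39.58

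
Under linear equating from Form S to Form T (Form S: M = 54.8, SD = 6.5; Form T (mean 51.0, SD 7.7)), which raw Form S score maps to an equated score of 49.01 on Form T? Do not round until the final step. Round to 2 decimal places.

Invert y = (SD_Y/SD_X)(x − M_X) + M_Y:
x = (SD_X/SD_Y)(y − M_Y) + M_X = (6.5/7.7)(49.01 − 51.0) + 54.8
x = 0.844156 × -1.990 + 54.8 = 53.12

53.12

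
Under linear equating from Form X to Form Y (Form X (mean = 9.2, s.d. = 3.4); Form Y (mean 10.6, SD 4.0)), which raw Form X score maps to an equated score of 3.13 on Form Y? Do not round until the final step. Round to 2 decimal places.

2.85

Invert y = (SD_Y/SD_X)(x − M_X) + M_Y:
x = (SD_X/SD_Y)(y − M_Y) + M_X = (3.4/4.0)(3.13 − 10.6) + 9.2
x = 0.850000 × -7.470 + 9.2 = 2.85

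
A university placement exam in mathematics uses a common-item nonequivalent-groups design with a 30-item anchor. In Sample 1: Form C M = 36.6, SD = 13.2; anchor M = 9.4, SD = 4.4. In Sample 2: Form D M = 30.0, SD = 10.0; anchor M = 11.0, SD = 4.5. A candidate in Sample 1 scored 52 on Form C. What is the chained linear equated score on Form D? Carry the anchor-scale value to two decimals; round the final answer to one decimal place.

37.8

Form C → anchor (Sample 1): v = (4.4/13.2)(52 − 36.6) + 9.4 = 14.53
anchor → Form D (Sample 2): y = (10.0/4.5)(14.53 − 11.0) + 30.0 = 37.8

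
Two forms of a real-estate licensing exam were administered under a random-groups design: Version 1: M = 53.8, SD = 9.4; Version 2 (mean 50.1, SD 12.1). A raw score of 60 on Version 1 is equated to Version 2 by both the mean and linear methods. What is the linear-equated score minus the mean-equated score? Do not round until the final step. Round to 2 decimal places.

1.78

Mean-equated: 60 + (50.1 − 53.8) = 56.30
Linear-equated: (12.1/9.4)(60 − 53.8) + 50.1 = 58.081
Difference = 58.081 − 56.30 = 1.78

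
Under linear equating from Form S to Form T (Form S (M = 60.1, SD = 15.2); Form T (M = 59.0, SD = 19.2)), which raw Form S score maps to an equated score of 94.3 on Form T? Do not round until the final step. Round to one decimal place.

88.0

Invert y = (SD_Y/SD_X)(x − M_X) + M_Y:
x = (SD_X/SD_Y)(y − M_Y) + M_X = (15.2/19.2)(94.3 − 59.0) + 60.1
x = 0.791667 × 35.300 + 60.1 = 88.0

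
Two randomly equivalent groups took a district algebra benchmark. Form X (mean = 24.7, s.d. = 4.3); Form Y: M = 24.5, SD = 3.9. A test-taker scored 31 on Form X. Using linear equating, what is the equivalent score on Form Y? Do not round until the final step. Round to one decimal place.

Linear equating: y = (SD_Y/SD_X)(x − M_X) + M_Y
y = (3.9/4.3)(31 − 24.7) + 24.5
y = 0.906977 × 6.3 + 24.5 = 5.7140 + 24.5 = 30.2

30.2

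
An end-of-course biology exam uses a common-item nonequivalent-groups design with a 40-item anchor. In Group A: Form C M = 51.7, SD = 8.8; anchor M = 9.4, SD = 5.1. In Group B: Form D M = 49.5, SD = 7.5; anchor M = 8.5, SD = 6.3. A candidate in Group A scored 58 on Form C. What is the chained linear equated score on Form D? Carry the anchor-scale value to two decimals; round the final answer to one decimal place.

Form C → anchor (Group A): v = (5.1/8.8)(58 − 51.7) + 9.4 = 13.05
anchor → Form D (Group B): y = (7.5/6.3)(13.05 − 8.5) + 49.5 = 54.9

54.9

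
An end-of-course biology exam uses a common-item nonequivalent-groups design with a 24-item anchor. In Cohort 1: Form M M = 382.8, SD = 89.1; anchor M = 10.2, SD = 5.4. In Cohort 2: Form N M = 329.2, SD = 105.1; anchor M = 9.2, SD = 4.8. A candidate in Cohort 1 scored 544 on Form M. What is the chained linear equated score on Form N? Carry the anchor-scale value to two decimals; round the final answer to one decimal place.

Form M → anchor (Cohort 1): v = (5.4/89.1)(544 − 382.8) + 10.2 = 19.97
anchor → Form N (Cohort 2): y = (105.1/4.8)(19.97 − 9.2) + 329.2 = 565.0

565.0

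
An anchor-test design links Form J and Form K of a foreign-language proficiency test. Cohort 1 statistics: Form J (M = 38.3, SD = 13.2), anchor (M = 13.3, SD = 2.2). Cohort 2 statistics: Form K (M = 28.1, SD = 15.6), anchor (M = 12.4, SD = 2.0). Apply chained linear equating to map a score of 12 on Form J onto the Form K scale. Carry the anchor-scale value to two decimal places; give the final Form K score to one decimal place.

Form J → anchor (Cohort 1): v = (2.2/13.2)(12 − 38.3) + 13.3 = 8.92
anchor → Form K (Cohort 2): y = (15.6/2.0)(8.92 − 12.4) + 28.1 = 1.0

1.0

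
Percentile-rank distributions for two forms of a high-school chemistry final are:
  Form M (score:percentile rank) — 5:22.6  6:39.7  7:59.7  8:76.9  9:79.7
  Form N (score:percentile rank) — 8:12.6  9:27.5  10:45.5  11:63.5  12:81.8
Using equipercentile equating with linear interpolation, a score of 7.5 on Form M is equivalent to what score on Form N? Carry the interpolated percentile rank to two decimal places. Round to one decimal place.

PR of 7.5 on Form M: 59.7 + (7.5 − 7)/(8 − 7) × (76.9 − 59.7) = 68.30
On Form N, PR 68.30 falls between score 11 (PR 63.5) and 12 (PR 81.8).
Interpolate: 11 + (68.30 − 63.5)/(81.8 − 63.5) × (12 − 11) = 11.3

11.3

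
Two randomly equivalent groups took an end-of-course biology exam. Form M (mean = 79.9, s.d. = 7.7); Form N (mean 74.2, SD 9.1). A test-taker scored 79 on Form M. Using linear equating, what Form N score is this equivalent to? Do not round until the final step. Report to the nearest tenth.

73.1

Linear equating: y = (SD_Y/SD_X)(x − M_X) + M_Y
y = (9.1/7.7)(79 − 79.9) + 74.2
y = 1.181818 × -0.9 + 74.2 = -1.0636 + 74.2 = 73.1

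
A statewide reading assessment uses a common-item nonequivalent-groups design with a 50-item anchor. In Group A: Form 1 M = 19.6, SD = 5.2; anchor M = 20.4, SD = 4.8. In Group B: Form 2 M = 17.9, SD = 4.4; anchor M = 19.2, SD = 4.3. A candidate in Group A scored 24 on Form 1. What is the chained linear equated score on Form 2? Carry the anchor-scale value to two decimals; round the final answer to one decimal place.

Form 1 → anchor (Group A): v = (4.8/5.2)(24 − 19.6) + 20.4 = 24.46
anchor → Form 2 (Group B): y = (4.4/4.3)(24.46 − 19.2) + 17.9 = 23.3

23.3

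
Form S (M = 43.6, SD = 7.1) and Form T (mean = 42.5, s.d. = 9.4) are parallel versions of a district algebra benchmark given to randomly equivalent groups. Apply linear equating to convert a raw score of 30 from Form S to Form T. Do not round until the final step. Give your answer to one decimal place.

24.5

Linear equating: y = (SD_Y/SD_X)(x − M_X) + M_Y
y = (9.4/7.1)(30 − 43.6) + 42.5
y = 1.323944 × -13.6 + 42.5 = -18.0056 + 42.5 = 24.5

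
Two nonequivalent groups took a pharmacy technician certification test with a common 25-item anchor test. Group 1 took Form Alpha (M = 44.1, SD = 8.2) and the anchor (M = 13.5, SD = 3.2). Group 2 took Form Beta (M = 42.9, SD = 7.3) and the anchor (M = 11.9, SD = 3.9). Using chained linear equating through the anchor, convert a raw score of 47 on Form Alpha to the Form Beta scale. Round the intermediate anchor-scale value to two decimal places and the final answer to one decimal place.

48.0

Form Alpha → anchor (Group 1): v = (3.2/8.2)(47 − 44.1) + 13.5 = 14.63
anchor → Form Beta (Group 2): y = (7.3/3.9)(14.63 − 11.9) + 42.9 = 48.0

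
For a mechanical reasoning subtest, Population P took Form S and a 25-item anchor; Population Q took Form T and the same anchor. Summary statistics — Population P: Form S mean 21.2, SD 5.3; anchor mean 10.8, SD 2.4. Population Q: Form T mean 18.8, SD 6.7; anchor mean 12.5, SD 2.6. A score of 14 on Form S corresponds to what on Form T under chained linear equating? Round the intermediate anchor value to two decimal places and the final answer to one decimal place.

Form S → anchor (Population P): v = (2.4/5.3)(14 − 21.2) + 10.8 = 7.54
anchor → Form T (Population Q): y = (6.7/2.6)(7.54 − 12.5) + 18.8 = 6.0

6.0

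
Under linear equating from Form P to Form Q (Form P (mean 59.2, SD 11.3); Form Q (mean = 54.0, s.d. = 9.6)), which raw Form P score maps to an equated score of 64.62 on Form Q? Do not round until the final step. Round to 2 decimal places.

Invert y = (SD_Y/SD_X)(x − M_X) + M_Y:
x = (SD_X/SD_Y)(y − M_Y) + M_X = (11.3/9.6)(64.62 − 54.0) + 59.2
x = 1.177083 × 10.620 + 59.2 = 71.70

71.70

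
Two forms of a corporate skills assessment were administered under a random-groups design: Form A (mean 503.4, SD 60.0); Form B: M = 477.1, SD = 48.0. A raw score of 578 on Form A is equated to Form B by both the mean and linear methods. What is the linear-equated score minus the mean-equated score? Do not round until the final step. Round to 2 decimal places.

-14.92

Mean-equated: 578 + (477.1 − 503.4) = 551.70
Linear-equated: (48.0/60.0)(578 − 503.4) + 477.1 = 536.780
Difference = 536.780 − 551.70 = -14.92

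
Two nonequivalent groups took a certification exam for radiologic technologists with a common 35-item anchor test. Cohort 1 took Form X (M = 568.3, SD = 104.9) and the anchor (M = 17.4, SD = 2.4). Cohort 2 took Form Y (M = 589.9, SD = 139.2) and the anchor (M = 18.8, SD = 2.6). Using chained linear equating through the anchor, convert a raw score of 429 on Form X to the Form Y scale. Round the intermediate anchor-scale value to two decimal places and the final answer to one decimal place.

Form X → anchor (Cohort 1): v = (2.4/104.9)(429 − 568.3) + 17.4 = 14.21
anchor → Form Y (Cohort 2): y = (139.2/2.6)(14.21 − 18.8) + 589.9 = 344.2

344.2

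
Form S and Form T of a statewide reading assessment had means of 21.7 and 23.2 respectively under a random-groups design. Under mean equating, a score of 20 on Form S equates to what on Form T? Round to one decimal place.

21.5

Mean equating: y = x + (M_Y − M_X) = 20 + (23.2 − 21.7) = 21.5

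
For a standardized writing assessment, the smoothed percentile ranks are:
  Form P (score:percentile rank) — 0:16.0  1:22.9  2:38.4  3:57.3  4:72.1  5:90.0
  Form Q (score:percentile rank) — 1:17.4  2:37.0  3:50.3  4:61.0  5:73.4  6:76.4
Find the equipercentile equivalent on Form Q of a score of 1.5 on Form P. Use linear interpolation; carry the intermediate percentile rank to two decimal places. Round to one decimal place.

1.7

PR of 1.5 on Form P: 22.9 + (1.5 − 1)/(2 − 1) × (38.4 − 22.9) = 30.65
On Form Q, PR 30.65 falls between score 1 (PR 17.4) and 2 (PR 37.0).
Interpolate: 1 + (30.65 − 17.4)/(37.0 − 17.4) × (2 − 1) = 1.7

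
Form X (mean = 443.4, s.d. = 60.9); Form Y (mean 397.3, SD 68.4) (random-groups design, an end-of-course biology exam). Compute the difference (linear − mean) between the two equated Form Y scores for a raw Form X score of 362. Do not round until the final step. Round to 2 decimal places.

-10.02

Mean-equated: 362 + (397.3 − 443.4) = 315.90
Linear-equated: (68.4/60.9)(362 − 443.4) + 397.3 = 305.875
Difference = 305.875 − 315.90 = -10.02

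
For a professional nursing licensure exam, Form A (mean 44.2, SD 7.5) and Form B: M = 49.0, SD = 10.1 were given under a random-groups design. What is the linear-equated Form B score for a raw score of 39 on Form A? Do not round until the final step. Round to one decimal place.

42.0

Linear equating: y = (SD_Y/SD_X)(x − M_X) + M_Y
y = (10.1/7.5)(39 − 44.2) + 49.0
y = 1.346667 × -5.2 + 49.0 = -7.0027 + 49.0 = 42.0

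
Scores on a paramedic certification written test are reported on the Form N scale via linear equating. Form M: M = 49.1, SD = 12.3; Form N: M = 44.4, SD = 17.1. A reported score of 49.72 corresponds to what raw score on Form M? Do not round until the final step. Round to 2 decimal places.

Invert y = (SD_Y/SD_X)(x − M_X) + M_Y:
x = (SD_X/SD_Y)(y − M_Y) + M_X = (12.3/17.1)(49.72 − 44.4) + 49.1
x = 0.719298 × 5.320 + 49.1 = 52.93

52.93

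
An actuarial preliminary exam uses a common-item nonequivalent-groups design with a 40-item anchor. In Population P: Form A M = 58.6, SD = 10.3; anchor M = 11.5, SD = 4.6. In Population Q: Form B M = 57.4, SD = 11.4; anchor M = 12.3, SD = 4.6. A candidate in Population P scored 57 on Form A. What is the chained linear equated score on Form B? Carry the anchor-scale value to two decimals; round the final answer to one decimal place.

Form A → anchor (Population P): v = (4.6/10.3)(57 − 58.6) + 11.5 = 10.79
anchor → Form B (Population Q): y = (11.4/4.6)(10.79 − 12.3) + 57.4 = 53.7

53.7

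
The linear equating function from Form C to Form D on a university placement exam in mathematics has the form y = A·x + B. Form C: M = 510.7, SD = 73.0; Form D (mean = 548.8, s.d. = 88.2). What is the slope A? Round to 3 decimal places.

1.208

A = SD_Y / SD_X = 88.2 / 73.0 = 1.208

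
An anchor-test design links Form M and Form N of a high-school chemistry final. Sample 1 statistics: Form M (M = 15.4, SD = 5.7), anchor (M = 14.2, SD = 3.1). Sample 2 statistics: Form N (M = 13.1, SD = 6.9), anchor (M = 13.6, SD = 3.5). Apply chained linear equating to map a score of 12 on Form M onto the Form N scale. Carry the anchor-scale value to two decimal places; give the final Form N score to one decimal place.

Form M → anchor (Sample 1): v = (3.1/5.7)(12 − 15.4) + 14.2 = 12.35
anchor → Form N (Sample 2): y = (6.9/3.5)(12.35 − 13.6) + 13.1 = 10.6

10.6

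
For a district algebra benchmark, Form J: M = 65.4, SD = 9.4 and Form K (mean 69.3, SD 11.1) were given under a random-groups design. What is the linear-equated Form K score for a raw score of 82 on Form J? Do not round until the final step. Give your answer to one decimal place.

88.9

Linear equating: y = (SD_Y/SD_X)(x − M_X) + M_Y
y = (11.1/9.4)(82 − 65.4) + 69.3
y = 1.180851 × 16.6 + 69.3 = 19.6021 + 69.3 = 88.9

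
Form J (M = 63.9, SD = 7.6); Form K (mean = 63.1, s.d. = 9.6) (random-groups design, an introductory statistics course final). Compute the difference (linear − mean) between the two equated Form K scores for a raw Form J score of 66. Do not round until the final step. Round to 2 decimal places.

Mean-equated: 66 + (63.1 − 63.9) = 65.20
Linear-equated: (9.6/7.6)(66 − 63.9) + 63.1 = 65.753
Difference = 65.753 − 65.20 = 0.55

0.55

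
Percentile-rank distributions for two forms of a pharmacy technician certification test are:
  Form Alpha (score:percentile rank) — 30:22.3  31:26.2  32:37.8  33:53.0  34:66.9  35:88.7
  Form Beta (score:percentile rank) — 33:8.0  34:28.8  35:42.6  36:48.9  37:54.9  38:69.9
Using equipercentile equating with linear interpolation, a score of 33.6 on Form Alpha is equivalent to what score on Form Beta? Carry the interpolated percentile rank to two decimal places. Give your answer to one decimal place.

37.4

PR of 33.6 on Form Alpha: 53.0 + (33.6 − 33)/(34 − 33) × (66.9 − 53.0) = 61.34
On Form Beta, PR 61.34 falls between score 37 (PR 54.9) and 38 (PR 69.9).
Interpolate: 37 + (61.34 − 54.9)/(69.9 − 54.9) × (38 − 37) = 37.4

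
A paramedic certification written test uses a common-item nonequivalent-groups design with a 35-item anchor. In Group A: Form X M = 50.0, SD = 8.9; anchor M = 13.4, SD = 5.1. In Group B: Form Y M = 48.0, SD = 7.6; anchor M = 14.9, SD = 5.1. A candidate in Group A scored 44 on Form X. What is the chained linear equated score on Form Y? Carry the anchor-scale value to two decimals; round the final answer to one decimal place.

Form X → anchor (Group A): v = (5.1/8.9)(44 − 50.0) + 13.4 = 9.96
anchor → Form Y (Group B): y = (7.6/5.1)(9.96 − 14.9) + 48.0 = 40.6

40.6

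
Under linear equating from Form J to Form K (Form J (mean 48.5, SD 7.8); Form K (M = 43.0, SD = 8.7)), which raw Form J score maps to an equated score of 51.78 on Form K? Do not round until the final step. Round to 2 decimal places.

56.37

Invert y = (SD_Y/SD_X)(x − M_X) + M_Y:
x = (SD_X/SD_Y)(y − M_Y) + M_X = (7.8/8.7)(51.78 − 43.0) + 48.5
x = 0.896552 × 8.780 + 48.5 = 56.37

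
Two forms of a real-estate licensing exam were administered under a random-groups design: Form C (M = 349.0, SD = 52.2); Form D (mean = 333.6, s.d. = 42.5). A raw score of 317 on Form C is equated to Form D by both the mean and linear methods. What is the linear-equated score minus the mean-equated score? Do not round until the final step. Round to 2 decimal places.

5.95

Mean-equated: 317 + (333.6 − 349.0) = 301.60
Linear-equated: (42.5/52.2)(317 − 349.0) + 333.6 = 307.546
Difference = 307.546 − 301.60 = 5.95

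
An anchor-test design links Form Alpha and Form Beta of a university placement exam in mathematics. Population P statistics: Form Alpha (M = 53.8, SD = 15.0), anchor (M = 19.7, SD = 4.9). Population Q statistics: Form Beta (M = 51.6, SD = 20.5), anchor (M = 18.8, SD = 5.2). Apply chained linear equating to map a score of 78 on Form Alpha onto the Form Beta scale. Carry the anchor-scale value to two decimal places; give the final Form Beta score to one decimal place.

Form Alpha → anchor (Population P): v = (4.9/15.0)(78 − 53.8) + 19.7 = 27.61
anchor → Form Beta (Population Q): y = (20.5/5.2)(27.61 − 18.8) + 51.6 = 86.3

86.3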